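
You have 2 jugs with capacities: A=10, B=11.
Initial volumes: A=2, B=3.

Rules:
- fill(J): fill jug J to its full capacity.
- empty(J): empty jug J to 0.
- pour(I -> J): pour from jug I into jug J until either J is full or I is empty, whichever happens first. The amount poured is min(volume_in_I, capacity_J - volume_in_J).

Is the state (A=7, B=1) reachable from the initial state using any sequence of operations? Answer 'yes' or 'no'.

BFS explored all 43 reachable states.
Reachable set includes: (0,0), (0,1), (0,2), (0,3), (0,4), (0,5), (0,6), (0,7), (0,8), (0,9), (0,10), (0,11) ...
Target (A=7, B=1) not in reachable set → no.

Answer: no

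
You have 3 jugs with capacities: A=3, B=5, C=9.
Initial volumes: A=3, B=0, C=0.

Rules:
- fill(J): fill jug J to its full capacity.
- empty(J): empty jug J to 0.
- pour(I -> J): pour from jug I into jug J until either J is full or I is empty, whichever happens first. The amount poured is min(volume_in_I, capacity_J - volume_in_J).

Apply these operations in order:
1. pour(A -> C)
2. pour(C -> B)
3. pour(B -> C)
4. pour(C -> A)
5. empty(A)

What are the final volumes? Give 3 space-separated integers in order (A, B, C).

Step 1: pour(A -> C) -> (A=0 B=0 C=3)
Step 2: pour(C -> B) -> (A=0 B=3 C=0)
Step 3: pour(B -> C) -> (A=0 B=0 C=3)
Step 4: pour(C -> A) -> (A=3 B=0 C=0)
Step 5: empty(A) -> (A=0 B=0 C=0)

Answer: 0 0 0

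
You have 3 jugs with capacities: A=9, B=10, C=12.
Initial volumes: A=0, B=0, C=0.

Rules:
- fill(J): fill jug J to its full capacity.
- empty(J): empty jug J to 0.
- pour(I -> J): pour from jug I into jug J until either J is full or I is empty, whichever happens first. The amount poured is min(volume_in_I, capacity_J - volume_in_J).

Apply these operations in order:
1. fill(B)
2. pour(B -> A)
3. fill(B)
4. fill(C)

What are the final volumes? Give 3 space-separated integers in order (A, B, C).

Step 1: fill(B) -> (A=0 B=10 C=0)
Step 2: pour(B -> A) -> (A=9 B=1 C=0)
Step 3: fill(B) -> (A=9 B=10 C=0)
Step 4: fill(C) -> (A=9 B=10 C=12)

Answer: 9 10 12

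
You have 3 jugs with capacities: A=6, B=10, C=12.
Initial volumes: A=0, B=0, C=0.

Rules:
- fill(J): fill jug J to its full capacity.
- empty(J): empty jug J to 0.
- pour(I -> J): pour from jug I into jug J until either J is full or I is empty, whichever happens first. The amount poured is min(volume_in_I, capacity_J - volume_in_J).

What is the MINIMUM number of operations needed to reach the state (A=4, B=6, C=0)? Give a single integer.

Answer: 5

Derivation:
BFS from (A=0, B=0, C=0). One shortest path:
  1. fill(B) -> (A=0 B=10 C=0)
  2. pour(B -> A) -> (A=6 B=4 C=0)
  3. pour(A -> C) -> (A=0 B=4 C=6)
  4. pour(B -> A) -> (A=4 B=0 C=6)
  5. pour(C -> B) -> (A=4 B=6 C=0)
Reached target in 5 moves.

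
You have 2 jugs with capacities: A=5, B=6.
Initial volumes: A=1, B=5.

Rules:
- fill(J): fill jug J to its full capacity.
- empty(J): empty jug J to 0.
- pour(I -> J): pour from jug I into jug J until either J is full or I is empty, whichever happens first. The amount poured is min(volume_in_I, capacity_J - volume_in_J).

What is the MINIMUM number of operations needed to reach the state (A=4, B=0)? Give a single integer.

Answer: 3

Derivation:
BFS from (A=1, B=5). One shortest path:
  1. fill(A) -> (A=5 B=5)
  2. pour(A -> B) -> (A=4 B=6)
  3. empty(B) -> (A=4 B=0)
Reached target in 3 moves.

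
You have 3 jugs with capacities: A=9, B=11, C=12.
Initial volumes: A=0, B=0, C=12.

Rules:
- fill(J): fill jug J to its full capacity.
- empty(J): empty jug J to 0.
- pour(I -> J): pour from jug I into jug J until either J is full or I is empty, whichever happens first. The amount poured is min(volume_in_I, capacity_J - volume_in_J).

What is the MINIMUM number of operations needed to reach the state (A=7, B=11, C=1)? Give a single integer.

Answer: 6

Derivation:
BFS from (A=0, B=0, C=12). One shortest path:
  1. fill(A) -> (A=9 B=0 C=12)
  2. pour(A -> B) -> (A=0 B=9 C=12)
  3. fill(A) -> (A=9 B=9 C=12)
  4. pour(A -> B) -> (A=7 B=11 C=12)
  5. empty(B) -> (A=7 B=0 C=12)
  6. pour(C -> B) -> (A=7 B=11 C=1)
Reached target in 6 moves.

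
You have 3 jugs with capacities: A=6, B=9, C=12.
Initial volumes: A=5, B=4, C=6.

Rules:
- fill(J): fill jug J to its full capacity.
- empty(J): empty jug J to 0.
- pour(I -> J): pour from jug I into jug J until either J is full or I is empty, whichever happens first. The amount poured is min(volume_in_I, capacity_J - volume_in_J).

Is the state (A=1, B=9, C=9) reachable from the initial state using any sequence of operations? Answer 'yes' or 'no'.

BFS from (A=5, B=4, C=6):
  1. fill(A) -> (A=6 B=4 C=6)
  2. empty(C) -> (A=6 B=4 C=0)
  3. pour(A -> B) -> (A=1 B=9 C=0)
  4. pour(B -> C) -> (A=1 B=0 C=9)
  5. fill(B) -> (A=1 B=9 C=9)
Target reached → yes.

Answer: yes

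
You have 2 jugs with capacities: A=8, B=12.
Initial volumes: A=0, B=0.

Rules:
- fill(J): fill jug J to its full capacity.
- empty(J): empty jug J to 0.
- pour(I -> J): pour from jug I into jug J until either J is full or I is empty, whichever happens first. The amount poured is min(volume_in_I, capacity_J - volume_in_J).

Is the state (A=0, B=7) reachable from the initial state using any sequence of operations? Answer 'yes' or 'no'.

BFS explored all 10 reachable states.
Reachable set includes: (0,0), (0,4), (0,8), (0,12), (4,0), (4,12), (8,0), (8,4), (8,8), (8,12)
Target (A=0, B=7) not in reachable set → no.

Answer: no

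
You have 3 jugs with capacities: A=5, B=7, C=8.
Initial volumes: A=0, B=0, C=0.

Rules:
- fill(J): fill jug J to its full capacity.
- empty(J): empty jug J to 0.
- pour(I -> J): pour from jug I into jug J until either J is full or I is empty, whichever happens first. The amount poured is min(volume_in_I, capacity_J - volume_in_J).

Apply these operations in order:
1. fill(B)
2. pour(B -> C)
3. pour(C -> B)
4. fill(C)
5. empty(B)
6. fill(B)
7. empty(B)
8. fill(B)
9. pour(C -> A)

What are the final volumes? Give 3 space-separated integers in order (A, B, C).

Answer: 5 7 3

Derivation:
Step 1: fill(B) -> (A=0 B=7 C=0)
Step 2: pour(B -> C) -> (A=0 B=0 C=7)
Step 3: pour(C -> B) -> (A=0 B=7 C=0)
Step 4: fill(C) -> (A=0 B=7 C=8)
Step 5: empty(B) -> (A=0 B=0 C=8)
Step 6: fill(B) -> (A=0 B=7 C=8)
Step 7: empty(B) -> (A=0 B=0 C=8)
Step 8: fill(B) -> (A=0 B=7 C=8)
Step 9: pour(C -> A) -> (A=5 B=7 C=3)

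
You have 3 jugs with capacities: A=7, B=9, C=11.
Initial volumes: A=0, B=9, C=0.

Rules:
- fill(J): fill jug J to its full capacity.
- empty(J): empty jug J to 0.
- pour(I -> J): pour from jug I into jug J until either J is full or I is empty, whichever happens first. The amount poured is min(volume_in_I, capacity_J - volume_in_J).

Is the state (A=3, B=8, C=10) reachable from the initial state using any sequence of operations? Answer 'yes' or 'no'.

Answer: no

Derivation:
BFS explored all 480 reachable states.
Reachable set includes: (0,0,0), (0,0,1), (0,0,2), (0,0,3), (0,0,4), (0,0,5), (0,0,6), (0,0,7), (0,0,8), (0,0,9), (0,0,10), (0,0,11) ...
Target (A=3, B=8, C=10) not in reachable set → no.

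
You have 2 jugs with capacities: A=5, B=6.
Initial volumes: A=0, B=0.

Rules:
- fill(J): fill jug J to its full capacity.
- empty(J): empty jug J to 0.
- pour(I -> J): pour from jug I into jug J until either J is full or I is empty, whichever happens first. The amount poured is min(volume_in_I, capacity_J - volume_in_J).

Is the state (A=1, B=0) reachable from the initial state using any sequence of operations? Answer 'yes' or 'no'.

BFS from (A=0, B=0):
  1. fill(B) -> (A=0 B=6)
  2. pour(B -> A) -> (A=5 B=1)
  3. empty(A) -> (A=0 B=1)
  4. pour(B -> A) -> (A=1 B=0)
Target reached → yes.

Answer: yes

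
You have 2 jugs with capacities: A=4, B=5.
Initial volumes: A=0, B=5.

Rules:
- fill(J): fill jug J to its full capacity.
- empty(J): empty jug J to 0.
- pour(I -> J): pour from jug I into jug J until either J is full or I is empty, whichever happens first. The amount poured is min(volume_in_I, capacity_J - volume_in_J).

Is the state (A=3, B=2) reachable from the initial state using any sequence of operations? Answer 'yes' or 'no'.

Answer: no

Derivation:
BFS explored all 18 reachable states.
Reachable set includes: (0,0), (0,1), (0,2), (0,3), (0,4), (0,5), (1,0), (1,5), (2,0), (2,5), (3,0), (3,5) ...
Target (A=3, B=2) not in reachable set → no.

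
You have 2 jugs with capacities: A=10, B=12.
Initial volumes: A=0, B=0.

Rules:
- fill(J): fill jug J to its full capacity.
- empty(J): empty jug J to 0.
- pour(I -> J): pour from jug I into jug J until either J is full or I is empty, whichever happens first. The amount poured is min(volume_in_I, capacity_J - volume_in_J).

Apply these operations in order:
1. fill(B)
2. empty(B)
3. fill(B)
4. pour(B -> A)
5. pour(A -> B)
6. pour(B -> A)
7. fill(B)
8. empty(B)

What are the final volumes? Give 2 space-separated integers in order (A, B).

Step 1: fill(B) -> (A=0 B=12)
Step 2: empty(B) -> (A=0 B=0)
Step 3: fill(B) -> (A=0 B=12)
Step 4: pour(B -> A) -> (A=10 B=2)
Step 5: pour(A -> B) -> (A=0 B=12)
Step 6: pour(B -> A) -> (A=10 B=2)
Step 7: fill(B) -> (A=10 B=12)
Step 8: empty(B) -> (A=10 B=0)

Answer: 10 0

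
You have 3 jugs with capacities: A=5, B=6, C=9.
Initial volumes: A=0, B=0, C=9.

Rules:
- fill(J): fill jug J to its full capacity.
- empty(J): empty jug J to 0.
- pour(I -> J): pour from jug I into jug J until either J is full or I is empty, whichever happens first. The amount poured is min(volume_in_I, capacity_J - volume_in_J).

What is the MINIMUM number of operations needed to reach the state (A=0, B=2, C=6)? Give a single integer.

BFS from (A=0, B=0, C=9). One shortest path:
  1. fill(A) -> (A=5 B=0 C=9)
  2. pour(C -> B) -> (A=5 B=6 C=3)
  3. empty(B) -> (A=5 B=0 C=3)
  4. pour(C -> B) -> (A=5 B=3 C=0)
  5. pour(A -> B) -> (A=2 B=6 C=0)
  6. pour(B -> C) -> (A=2 B=0 C=6)
  7. pour(A -> B) -> (A=0 B=2 C=6)
Reached target in 7 moves.

Answer: 7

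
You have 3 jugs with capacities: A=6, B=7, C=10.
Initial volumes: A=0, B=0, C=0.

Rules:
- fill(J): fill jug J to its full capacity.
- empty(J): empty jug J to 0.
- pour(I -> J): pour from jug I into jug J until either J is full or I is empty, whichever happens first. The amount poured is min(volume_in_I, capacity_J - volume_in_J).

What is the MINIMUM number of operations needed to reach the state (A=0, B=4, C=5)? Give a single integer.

BFS from (A=0, B=0, C=0). One shortest path:
  1. fill(A) -> (A=6 B=0 C=0)
  2. fill(C) -> (A=6 B=0 C=10)
  3. pour(A -> B) -> (A=0 B=6 C=10)
  4. pour(C -> A) -> (A=6 B=6 C=4)
  5. pour(A -> B) -> (A=5 B=7 C=4)
  6. empty(B) -> (A=5 B=0 C=4)
  7. pour(C -> B) -> (A=5 B=4 C=0)
  8. pour(A -> C) -> (A=0 B=4 C=5)
Reached target in 8 moves.

Answer: 8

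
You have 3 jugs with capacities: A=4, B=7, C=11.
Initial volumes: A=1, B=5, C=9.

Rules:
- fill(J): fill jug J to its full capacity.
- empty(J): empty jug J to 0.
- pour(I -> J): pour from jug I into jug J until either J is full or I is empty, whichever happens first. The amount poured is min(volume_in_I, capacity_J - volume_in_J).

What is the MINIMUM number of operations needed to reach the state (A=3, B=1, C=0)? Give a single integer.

BFS from (A=1, B=5, C=9). One shortest path:
  1. pour(A -> C) -> (A=0 B=5 C=10)
  2. pour(B -> A) -> (A=4 B=1 C=10)
  3. pour(A -> C) -> (A=3 B=1 C=11)
  4. empty(C) -> (A=3 B=1 C=0)
Reached target in 4 moves.

Answer: 4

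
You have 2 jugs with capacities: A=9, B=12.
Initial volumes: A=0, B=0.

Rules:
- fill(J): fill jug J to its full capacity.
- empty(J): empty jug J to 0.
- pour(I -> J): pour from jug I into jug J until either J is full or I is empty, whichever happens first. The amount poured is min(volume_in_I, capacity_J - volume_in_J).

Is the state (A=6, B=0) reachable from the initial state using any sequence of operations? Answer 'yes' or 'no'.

Answer: yes

Derivation:
BFS from (A=0, B=0):
  1. fill(A) -> (A=9 B=0)
  2. pour(A -> B) -> (A=0 B=9)
  3. fill(A) -> (A=9 B=9)
  4. pour(A -> B) -> (A=6 B=12)
  5. empty(B) -> (A=6 B=0)
Target reached → yes.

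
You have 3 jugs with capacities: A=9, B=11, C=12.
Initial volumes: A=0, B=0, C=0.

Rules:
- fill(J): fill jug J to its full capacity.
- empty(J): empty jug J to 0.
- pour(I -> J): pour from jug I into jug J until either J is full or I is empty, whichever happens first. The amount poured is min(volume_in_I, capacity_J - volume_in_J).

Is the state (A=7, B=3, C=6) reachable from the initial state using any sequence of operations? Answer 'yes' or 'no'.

BFS explored all 680 reachable states.
Reachable set includes: (0,0,0), (0,0,1), (0,0,2), (0,0,3), (0,0,4), (0,0,5), (0,0,6), (0,0,7), (0,0,8), (0,0,9), (0,0,10), (0,0,11) ...
Target (A=7, B=3, C=6) not in reachable set → no.

Answer: no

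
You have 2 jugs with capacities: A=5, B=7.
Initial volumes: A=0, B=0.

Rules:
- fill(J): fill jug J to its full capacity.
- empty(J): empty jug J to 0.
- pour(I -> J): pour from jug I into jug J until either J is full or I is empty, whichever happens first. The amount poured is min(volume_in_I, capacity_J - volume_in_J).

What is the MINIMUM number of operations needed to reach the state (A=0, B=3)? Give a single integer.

Answer: 6

Derivation:
BFS from (A=0, B=0). One shortest path:
  1. fill(A) -> (A=5 B=0)
  2. pour(A -> B) -> (A=0 B=5)
  3. fill(A) -> (A=5 B=5)
  4. pour(A -> B) -> (A=3 B=7)
  5. empty(B) -> (A=3 B=0)
  6. pour(A -> B) -> (A=0 B=3)
Reached target in 6 moves.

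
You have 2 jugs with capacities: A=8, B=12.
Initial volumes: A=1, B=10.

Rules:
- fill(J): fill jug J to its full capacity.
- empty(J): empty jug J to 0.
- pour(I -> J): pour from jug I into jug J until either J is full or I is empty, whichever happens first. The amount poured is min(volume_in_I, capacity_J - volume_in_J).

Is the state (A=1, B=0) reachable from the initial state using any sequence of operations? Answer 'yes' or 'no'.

BFS from (A=1, B=10):
  1. empty(B) -> (A=1 B=0)
Target reached → yes.

Answer: yes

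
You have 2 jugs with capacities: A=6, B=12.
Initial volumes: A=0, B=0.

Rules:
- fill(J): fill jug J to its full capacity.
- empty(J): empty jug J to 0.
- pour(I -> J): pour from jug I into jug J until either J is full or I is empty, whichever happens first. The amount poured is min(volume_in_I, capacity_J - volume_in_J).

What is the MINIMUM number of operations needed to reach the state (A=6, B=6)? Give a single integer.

Answer: 2

Derivation:
BFS from (A=0, B=0). One shortest path:
  1. fill(B) -> (A=0 B=12)
  2. pour(B -> A) -> (A=6 B=6)
Reached target in 2 moves.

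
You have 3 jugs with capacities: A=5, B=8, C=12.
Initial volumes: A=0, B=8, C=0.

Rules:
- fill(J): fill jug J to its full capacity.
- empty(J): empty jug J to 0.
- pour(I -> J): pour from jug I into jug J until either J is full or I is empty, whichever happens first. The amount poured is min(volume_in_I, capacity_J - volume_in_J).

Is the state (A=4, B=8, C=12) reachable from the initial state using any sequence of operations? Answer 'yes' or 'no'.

BFS from (A=0, B=8, C=0):
  1. empty(B) -> (A=0 B=0 C=0)
  2. fill(C) -> (A=0 B=0 C=12)
  3. pour(C -> B) -> (A=0 B=8 C=4)
  4. pour(C -> A) -> (A=4 B=8 C=0)
  5. fill(C) -> (A=4 B=8 C=12)
Target reached → yes.

Answer: yes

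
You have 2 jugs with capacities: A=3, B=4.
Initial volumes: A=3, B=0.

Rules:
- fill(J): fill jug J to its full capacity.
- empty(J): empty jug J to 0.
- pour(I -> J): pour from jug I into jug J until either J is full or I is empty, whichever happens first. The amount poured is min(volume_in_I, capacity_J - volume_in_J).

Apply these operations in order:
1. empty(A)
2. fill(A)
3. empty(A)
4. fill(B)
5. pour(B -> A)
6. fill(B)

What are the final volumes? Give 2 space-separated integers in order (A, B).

Step 1: empty(A) -> (A=0 B=0)
Step 2: fill(A) -> (A=3 B=0)
Step 3: empty(A) -> (A=0 B=0)
Step 4: fill(B) -> (A=0 B=4)
Step 5: pour(B -> A) -> (A=3 B=1)
Step 6: fill(B) -> (A=3 B=4)

Answer: 3 4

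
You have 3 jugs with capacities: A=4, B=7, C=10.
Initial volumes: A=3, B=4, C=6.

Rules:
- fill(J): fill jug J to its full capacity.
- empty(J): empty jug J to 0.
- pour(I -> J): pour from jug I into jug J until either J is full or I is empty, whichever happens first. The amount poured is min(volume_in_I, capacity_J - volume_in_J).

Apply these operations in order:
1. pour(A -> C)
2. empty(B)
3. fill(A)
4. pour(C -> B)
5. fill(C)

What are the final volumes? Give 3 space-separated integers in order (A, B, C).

Step 1: pour(A -> C) -> (A=0 B=4 C=9)
Step 2: empty(B) -> (A=0 B=0 C=9)
Step 3: fill(A) -> (A=4 B=0 C=9)
Step 4: pour(C -> B) -> (A=4 B=7 C=2)
Step 5: fill(C) -> (A=4 B=7 C=10)

Answer: 4 7 10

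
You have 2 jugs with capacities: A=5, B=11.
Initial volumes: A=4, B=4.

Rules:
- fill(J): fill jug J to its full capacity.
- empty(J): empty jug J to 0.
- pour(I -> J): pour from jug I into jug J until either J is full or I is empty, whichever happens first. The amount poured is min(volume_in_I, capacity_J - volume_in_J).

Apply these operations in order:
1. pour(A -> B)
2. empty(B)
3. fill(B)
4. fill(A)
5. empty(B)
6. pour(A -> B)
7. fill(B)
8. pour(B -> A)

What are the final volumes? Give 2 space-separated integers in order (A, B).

Answer: 5 6

Derivation:
Step 1: pour(A -> B) -> (A=0 B=8)
Step 2: empty(B) -> (A=0 B=0)
Step 3: fill(B) -> (A=0 B=11)
Step 4: fill(A) -> (A=5 B=11)
Step 5: empty(B) -> (A=5 B=0)
Step 6: pour(A -> B) -> (A=0 B=5)
Step 7: fill(B) -> (A=0 B=11)
Step 8: pour(B -> A) -> (A=5 B=6)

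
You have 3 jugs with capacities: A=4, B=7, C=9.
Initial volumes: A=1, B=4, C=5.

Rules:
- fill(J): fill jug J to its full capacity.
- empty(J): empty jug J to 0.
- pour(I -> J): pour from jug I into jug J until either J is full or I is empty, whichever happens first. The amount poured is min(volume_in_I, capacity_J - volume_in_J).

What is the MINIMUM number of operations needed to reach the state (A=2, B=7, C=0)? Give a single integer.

Answer: 3

Derivation:
BFS from (A=1, B=4, C=5). One shortest path:
  1. empty(A) -> (A=0 B=4 C=5)
  2. pour(C -> B) -> (A=0 B=7 C=2)
  3. pour(C -> A) -> (A=2 B=7 C=0)
Reached target in 3 moves.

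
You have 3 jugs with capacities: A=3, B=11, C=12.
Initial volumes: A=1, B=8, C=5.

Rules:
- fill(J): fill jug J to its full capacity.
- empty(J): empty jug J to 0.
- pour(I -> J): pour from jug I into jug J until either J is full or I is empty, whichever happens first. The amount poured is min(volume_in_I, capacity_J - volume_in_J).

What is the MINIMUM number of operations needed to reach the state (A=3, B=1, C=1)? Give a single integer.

Answer: 4

Derivation:
BFS from (A=1, B=8, C=5). One shortest path:
  1. pour(B -> C) -> (A=1 B=1 C=12)
  2. empty(C) -> (A=1 B=1 C=0)
  3. pour(A -> C) -> (A=0 B=1 C=1)
  4. fill(A) -> (A=3 B=1 C=1)
Reached target in 4 moves.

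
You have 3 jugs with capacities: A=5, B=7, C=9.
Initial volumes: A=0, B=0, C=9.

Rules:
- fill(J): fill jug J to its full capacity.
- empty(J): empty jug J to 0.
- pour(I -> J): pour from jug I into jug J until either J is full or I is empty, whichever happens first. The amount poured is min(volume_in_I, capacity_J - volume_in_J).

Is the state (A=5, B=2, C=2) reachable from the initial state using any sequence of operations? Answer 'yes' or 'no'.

Answer: yes

Derivation:
BFS from (A=0, B=0, C=9):
  1. pour(C -> B) -> (A=0 B=7 C=2)
  2. pour(B -> A) -> (A=5 B=2 C=2)
Target reached → yes.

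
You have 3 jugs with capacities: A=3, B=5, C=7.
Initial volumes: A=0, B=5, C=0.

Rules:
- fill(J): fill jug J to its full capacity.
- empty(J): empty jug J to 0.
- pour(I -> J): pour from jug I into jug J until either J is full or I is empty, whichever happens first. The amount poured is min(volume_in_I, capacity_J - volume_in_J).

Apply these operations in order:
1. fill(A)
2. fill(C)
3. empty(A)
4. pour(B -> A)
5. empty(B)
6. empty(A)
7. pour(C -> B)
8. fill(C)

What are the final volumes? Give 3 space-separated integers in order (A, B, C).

Answer: 0 5 7

Derivation:
Step 1: fill(A) -> (A=3 B=5 C=0)
Step 2: fill(C) -> (A=3 B=5 C=7)
Step 3: empty(A) -> (A=0 B=5 C=7)
Step 4: pour(B -> A) -> (A=3 B=2 C=7)
Step 5: empty(B) -> (A=3 B=0 C=7)
Step 6: empty(A) -> (A=0 B=0 C=7)
Step 7: pour(C -> B) -> (A=0 B=5 C=2)
Step 8: fill(C) -> (A=0 B=5 C=7)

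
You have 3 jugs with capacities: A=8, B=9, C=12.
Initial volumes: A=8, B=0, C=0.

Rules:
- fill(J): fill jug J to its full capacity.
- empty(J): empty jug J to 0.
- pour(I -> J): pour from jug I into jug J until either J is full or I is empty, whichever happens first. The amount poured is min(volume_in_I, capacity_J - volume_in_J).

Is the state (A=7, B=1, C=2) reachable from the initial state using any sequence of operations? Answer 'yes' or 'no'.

Answer: no

Derivation:
BFS explored all 554 reachable states.
Reachable set includes: (0,0,0), (0,0,1), (0,0,2), (0,0,3), (0,0,4), (0,0,5), (0,0,6), (0,0,7), (0,0,8), (0,0,9), (0,0,10), (0,0,11) ...
Target (A=7, B=1, C=2) not in reachable set → no.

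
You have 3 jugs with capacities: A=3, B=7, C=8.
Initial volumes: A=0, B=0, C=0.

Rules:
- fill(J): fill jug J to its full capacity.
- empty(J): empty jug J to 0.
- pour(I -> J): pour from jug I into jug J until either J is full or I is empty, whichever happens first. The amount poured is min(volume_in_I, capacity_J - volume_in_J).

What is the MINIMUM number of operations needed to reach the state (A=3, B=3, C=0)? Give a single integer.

Answer: 3

Derivation:
BFS from (A=0, B=0, C=0). One shortest path:
  1. fill(A) -> (A=3 B=0 C=0)
  2. pour(A -> B) -> (A=0 B=3 C=0)
  3. fill(A) -> (A=3 B=3 C=0)
Reached target in 3 moves.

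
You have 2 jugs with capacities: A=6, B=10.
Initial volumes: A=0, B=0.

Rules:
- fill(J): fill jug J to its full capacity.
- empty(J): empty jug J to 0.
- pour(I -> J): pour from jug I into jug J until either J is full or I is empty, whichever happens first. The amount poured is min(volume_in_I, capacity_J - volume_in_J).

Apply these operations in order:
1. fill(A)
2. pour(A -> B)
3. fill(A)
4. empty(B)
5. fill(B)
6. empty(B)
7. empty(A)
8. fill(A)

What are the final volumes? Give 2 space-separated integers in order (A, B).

Step 1: fill(A) -> (A=6 B=0)
Step 2: pour(A -> B) -> (A=0 B=6)
Step 3: fill(A) -> (A=6 B=6)
Step 4: empty(B) -> (A=6 B=0)
Step 5: fill(B) -> (A=6 B=10)
Step 6: empty(B) -> (A=6 B=0)
Step 7: empty(A) -> (A=0 B=0)
Step 8: fill(A) -> (A=6 B=0)

Answer: 6 0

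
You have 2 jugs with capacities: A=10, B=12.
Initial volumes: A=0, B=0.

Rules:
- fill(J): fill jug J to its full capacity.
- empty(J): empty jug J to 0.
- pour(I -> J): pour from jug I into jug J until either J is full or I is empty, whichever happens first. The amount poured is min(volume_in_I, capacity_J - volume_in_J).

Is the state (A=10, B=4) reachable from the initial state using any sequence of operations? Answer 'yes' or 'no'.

BFS from (A=0, B=0):
  1. fill(B) -> (A=0 B=12)
  2. pour(B -> A) -> (A=10 B=2)
  3. empty(A) -> (A=0 B=2)
  4. pour(B -> A) -> (A=2 B=0)
  5. fill(B) -> (A=2 B=12)
  6. pour(B -> A) -> (A=10 B=4)
Target reached → yes.

Answer: yes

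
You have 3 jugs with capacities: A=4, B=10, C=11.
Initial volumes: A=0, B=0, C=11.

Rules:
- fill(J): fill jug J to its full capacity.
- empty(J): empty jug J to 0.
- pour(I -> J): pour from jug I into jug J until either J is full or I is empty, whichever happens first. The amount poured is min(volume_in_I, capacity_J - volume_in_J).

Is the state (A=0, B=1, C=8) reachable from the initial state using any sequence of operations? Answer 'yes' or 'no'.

BFS from (A=0, B=0, C=11):
  1. fill(A) -> (A=4 B=0 C=11)
  2. pour(C -> B) -> (A=4 B=10 C=1)
  3. empty(B) -> (A=4 B=0 C=1)
  4. pour(C -> B) -> (A=4 B=1 C=0)
  5. pour(A -> C) -> (A=0 B=1 C=4)
  6. fill(A) -> (A=4 B=1 C=4)
  7. pour(A -> C) -> (A=0 B=1 C=8)
Target reached → yes.

Answer: yes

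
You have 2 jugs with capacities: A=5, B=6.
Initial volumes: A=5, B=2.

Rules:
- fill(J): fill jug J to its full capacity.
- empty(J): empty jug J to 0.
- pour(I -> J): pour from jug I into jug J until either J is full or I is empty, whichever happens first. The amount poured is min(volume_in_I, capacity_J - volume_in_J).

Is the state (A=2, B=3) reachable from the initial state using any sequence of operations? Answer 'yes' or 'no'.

Answer: no

Derivation:
BFS explored all 22 reachable states.
Reachable set includes: (0,0), (0,1), (0,2), (0,3), (0,4), (0,5), (0,6), (1,0), (1,6), (2,0), (2,6), (3,0) ...
Target (A=2, B=3) not in reachable set → no.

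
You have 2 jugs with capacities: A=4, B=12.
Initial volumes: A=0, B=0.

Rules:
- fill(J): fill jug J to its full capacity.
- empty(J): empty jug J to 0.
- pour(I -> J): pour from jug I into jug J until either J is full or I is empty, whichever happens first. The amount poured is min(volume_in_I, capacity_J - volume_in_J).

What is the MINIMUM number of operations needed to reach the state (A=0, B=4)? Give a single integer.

BFS from (A=0, B=0). One shortest path:
  1. fill(A) -> (A=4 B=0)
  2. pour(A -> B) -> (A=0 B=4)
Reached target in 2 moves.

Answer: 2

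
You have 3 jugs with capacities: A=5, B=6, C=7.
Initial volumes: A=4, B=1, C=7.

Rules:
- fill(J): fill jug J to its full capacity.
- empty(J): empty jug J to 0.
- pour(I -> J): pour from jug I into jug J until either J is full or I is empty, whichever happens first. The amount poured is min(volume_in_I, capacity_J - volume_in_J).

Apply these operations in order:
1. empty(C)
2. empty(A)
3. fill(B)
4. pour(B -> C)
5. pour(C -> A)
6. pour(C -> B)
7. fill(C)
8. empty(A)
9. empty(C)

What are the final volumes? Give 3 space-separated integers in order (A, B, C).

Answer: 0 1 0

Derivation:
Step 1: empty(C) -> (A=4 B=1 C=0)
Step 2: empty(A) -> (A=0 B=1 C=0)
Step 3: fill(B) -> (A=0 B=6 C=0)
Step 4: pour(B -> C) -> (A=0 B=0 C=6)
Step 5: pour(C -> A) -> (A=5 B=0 C=1)
Step 6: pour(C -> B) -> (A=5 B=1 C=0)
Step 7: fill(C) -> (A=5 B=1 C=7)
Step 8: empty(A) -> (A=0 B=1 C=7)
Step 9: empty(C) -> (A=0 B=1 C=0)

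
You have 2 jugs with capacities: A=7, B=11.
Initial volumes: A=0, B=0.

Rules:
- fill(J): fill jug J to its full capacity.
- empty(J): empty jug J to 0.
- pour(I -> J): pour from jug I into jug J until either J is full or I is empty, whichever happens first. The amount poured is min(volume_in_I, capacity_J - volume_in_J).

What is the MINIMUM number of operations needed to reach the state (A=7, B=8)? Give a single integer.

BFS from (A=0, B=0). One shortest path:
  1. fill(B) -> (A=0 B=11)
  2. pour(B -> A) -> (A=7 B=4)
  3. empty(A) -> (A=0 B=4)
  4. pour(B -> A) -> (A=4 B=0)
  5. fill(B) -> (A=4 B=11)
  6. pour(B -> A) -> (A=7 B=8)
Reached target in 6 moves.

Answer: 6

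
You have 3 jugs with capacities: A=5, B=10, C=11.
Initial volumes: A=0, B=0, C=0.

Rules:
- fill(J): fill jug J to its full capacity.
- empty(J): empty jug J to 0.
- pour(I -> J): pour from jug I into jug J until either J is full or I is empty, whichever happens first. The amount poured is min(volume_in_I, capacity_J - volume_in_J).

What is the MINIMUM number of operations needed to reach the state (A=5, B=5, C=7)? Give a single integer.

Answer: 7

Derivation:
BFS from (A=0, B=0, C=0). One shortest path:
  1. fill(C) -> (A=0 B=0 C=11)
  2. pour(C -> A) -> (A=5 B=0 C=6)
  3. empty(A) -> (A=0 B=0 C=6)
  4. pour(C -> B) -> (A=0 B=6 C=0)
  5. fill(C) -> (A=0 B=6 C=11)
  6. pour(C -> B) -> (A=0 B=10 C=7)
  7. pour(B -> A) -> (A=5 B=5 C=7)
Reached target in 7 moves.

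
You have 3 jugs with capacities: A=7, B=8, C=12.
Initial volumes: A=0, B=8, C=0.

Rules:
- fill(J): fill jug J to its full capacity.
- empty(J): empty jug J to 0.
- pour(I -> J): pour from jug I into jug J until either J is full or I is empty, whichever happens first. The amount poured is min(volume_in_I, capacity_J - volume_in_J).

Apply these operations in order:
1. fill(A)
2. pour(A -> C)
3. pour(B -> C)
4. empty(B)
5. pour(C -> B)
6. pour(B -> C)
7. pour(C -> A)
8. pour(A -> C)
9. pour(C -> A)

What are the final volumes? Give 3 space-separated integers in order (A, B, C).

Step 1: fill(A) -> (A=7 B=8 C=0)
Step 2: pour(A -> C) -> (A=0 B=8 C=7)
Step 3: pour(B -> C) -> (A=0 B=3 C=12)
Step 4: empty(B) -> (A=0 B=0 C=12)
Step 5: pour(C -> B) -> (A=0 B=8 C=4)
Step 6: pour(B -> C) -> (A=0 B=0 C=12)
Step 7: pour(C -> A) -> (A=7 B=0 C=5)
Step 8: pour(A -> C) -> (A=0 B=0 C=12)
Step 9: pour(C -> A) -> (A=7 B=0 C=5)

Answer: 7 0 5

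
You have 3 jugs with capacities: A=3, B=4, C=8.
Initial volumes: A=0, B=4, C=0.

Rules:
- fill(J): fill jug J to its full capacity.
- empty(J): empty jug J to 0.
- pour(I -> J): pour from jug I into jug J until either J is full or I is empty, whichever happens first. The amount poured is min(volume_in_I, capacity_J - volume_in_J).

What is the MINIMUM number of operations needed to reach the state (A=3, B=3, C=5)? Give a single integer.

Answer: 5

Derivation:
BFS from (A=0, B=4, C=0). One shortest path:
  1. fill(A) -> (A=3 B=4 C=0)
  2. empty(B) -> (A=3 B=0 C=0)
  3. fill(C) -> (A=3 B=0 C=8)
  4. pour(A -> B) -> (A=0 B=3 C=8)
  5. pour(C -> A) -> (A=3 B=3 C=5)
Reached target in 5 moves.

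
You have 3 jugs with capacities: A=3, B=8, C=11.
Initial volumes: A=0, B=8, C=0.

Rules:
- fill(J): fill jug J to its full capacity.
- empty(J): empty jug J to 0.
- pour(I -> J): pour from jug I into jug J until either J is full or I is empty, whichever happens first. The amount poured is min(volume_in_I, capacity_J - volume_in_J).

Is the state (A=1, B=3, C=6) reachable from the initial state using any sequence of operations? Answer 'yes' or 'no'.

Answer: no

Derivation:
BFS explored all 292 reachable states.
Reachable set includes: (0,0,0), (0,0,1), (0,0,2), (0,0,3), (0,0,4), (0,0,5), (0,0,6), (0,0,7), (0,0,8), (0,0,9), (0,0,10), (0,0,11) ...
Target (A=1, B=3, C=6) not in reachable set → no.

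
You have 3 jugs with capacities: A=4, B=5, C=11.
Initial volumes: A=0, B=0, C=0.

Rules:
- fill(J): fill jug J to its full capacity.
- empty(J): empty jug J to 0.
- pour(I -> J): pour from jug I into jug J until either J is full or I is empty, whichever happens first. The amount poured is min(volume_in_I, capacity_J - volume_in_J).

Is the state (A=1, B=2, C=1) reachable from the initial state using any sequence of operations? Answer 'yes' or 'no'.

BFS explored all 240 reachable states.
Reachable set includes: (0,0,0), (0,0,1), (0,0,2), (0,0,3), (0,0,4), (0,0,5), (0,0,6), (0,0,7), (0,0,8), (0,0,9), (0,0,10), (0,0,11) ...
Target (A=1, B=2, C=1) not in reachable set → no.

Answer: no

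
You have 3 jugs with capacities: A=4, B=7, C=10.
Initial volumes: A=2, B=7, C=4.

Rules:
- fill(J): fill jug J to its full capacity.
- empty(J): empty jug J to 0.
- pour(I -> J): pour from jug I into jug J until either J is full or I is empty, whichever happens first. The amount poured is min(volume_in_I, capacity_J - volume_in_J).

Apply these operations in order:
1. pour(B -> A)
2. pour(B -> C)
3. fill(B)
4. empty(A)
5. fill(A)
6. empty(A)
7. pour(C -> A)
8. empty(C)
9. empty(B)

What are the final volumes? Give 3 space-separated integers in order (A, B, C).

Step 1: pour(B -> A) -> (A=4 B=5 C=4)
Step 2: pour(B -> C) -> (A=4 B=0 C=9)
Step 3: fill(B) -> (A=4 B=7 C=9)
Step 4: empty(A) -> (A=0 B=7 C=9)
Step 5: fill(A) -> (A=4 B=7 C=9)
Step 6: empty(A) -> (A=0 B=7 C=9)
Step 7: pour(C -> A) -> (A=4 B=7 C=5)
Step 8: empty(C) -> (A=4 B=7 C=0)
Step 9: empty(B) -> (A=4 B=0 C=0)

Answer: 4 0 0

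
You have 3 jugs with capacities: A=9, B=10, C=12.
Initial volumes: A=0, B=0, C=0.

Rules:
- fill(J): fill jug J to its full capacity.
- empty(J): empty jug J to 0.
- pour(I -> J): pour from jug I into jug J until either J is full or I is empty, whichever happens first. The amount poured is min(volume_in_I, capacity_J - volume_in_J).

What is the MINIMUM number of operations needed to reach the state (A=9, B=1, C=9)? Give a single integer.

BFS from (A=0, B=0, C=0). One shortest path:
  1. fill(A) -> (A=9 B=0 C=0)
  2. fill(B) -> (A=9 B=10 C=0)
  3. pour(A -> C) -> (A=0 B=10 C=9)
  4. pour(B -> A) -> (A=9 B=1 C=9)
Reached target in 4 moves.

Answer: 4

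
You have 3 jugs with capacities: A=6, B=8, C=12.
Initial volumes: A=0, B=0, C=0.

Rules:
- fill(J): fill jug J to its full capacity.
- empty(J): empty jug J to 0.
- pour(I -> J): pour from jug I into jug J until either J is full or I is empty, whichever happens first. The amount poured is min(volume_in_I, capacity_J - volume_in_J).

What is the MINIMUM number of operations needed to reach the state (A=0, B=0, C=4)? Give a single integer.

Answer: 3

Derivation:
BFS from (A=0, B=0, C=0). One shortest path:
  1. fill(C) -> (A=0 B=0 C=12)
  2. pour(C -> B) -> (A=0 B=8 C=4)
  3. empty(B) -> (A=0 B=0 C=4)
Reached target in 3 moves.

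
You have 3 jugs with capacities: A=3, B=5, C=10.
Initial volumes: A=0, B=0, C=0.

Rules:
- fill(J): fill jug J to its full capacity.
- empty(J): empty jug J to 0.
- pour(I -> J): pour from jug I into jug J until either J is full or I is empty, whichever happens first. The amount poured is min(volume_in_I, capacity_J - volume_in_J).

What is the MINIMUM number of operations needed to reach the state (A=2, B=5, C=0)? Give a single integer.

Answer: 5

Derivation:
BFS from (A=0, B=0, C=0). One shortest path:
  1. fill(B) -> (A=0 B=5 C=0)
  2. pour(B -> A) -> (A=3 B=2 C=0)
  3. empty(A) -> (A=0 B=2 C=0)
  4. pour(B -> A) -> (A=2 B=0 C=0)
  5. fill(B) -> (A=2 B=5 C=0)
Reached target in 5 moves.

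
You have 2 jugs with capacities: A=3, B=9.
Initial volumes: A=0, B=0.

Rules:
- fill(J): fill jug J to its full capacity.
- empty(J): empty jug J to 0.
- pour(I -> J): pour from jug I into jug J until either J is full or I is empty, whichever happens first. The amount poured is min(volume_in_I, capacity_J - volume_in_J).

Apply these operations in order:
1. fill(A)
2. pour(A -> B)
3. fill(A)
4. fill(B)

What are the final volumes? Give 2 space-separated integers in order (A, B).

Step 1: fill(A) -> (A=3 B=0)
Step 2: pour(A -> B) -> (A=0 B=3)
Step 3: fill(A) -> (A=3 B=3)
Step 4: fill(B) -> (A=3 B=9)

Answer: 3 9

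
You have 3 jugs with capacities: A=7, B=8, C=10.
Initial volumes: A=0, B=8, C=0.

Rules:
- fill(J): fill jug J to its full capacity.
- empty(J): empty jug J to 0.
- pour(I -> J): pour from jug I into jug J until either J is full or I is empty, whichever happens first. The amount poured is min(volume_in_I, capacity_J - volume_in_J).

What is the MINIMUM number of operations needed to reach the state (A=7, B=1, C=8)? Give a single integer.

BFS from (A=0, B=8, C=0). One shortest path:
  1. pour(B -> C) -> (A=0 B=0 C=8)
  2. fill(B) -> (A=0 B=8 C=8)
  3. pour(B -> A) -> (A=7 B=1 C=8)
Reached target in 3 moves.

Answer: 3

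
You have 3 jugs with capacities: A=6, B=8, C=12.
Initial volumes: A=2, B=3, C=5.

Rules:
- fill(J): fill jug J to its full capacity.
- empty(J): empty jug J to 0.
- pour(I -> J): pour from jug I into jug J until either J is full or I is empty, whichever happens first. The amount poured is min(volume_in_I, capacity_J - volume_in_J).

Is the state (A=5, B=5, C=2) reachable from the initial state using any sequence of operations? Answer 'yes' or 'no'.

BFS explored all 435 reachable states.
Reachable set includes: (0,0,0), (0,0,1), (0,0,2), (0,0,3), (0,0,4), (0,0,5), (0,0,6), (0,0,7), (0,0,8), (0,0,9), (0,0,10), (0,0,11) ...
Target (A=5, B=5, C=2) not in reachable set → no.

Answer: no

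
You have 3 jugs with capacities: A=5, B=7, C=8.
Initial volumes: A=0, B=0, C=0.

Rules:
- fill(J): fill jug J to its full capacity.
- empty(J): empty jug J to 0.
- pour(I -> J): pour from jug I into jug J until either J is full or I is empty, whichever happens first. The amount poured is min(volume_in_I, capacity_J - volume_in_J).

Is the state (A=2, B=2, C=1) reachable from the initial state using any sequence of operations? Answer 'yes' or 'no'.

Answer: no

Derivation:
BFS explored all 264 reachable states.
Reachable set includes: (0,0,0), (0,0,1), (0,0,2), (0,0,3), (0,0,4), (0,0,5), (0,0,6), (0,0,7), (0,0,8), (0,1,0), (0,1,1), (0,1,2) ...
Target (A=2, B=2, C=1) not in reachable set → no.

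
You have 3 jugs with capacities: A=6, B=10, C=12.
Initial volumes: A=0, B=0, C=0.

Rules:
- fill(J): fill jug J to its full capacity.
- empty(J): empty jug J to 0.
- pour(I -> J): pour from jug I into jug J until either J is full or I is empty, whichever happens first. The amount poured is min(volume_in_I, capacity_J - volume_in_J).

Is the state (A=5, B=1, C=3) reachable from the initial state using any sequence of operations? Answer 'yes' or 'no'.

Answer: no

Derivation:
BFS explored all 128 reachable states.
Reachable set includes: (0,0,0), (0,0,2), (0,0,4), (0,0,6), (0,0,8), (0,0,10), (0,0,12), (0,2,0), (0,2,2), (0,2,4), (0,2,6), (0,2,8) ...
Target (A=5, B=1, C=3) not in reachable set → no.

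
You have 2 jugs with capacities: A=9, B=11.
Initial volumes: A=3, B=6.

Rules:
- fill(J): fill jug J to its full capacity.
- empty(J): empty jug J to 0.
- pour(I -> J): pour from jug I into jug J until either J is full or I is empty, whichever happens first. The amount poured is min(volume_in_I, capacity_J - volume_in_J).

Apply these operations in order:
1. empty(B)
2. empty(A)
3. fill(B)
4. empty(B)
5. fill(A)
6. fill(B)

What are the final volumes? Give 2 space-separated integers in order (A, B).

Step 1: empty(B) -> (A=3 B=0)
Step 2: empty(A) -> (A=0 B=0)
Step 3: fill(B) -> (A=0 B=11)
Step 4: empty(B) -> (A=0 B=0)
Step 5: fill(A) -> (A=9 B=0)
Step 6: fill(B) -> (A=9 B=11)

Answer: 9 11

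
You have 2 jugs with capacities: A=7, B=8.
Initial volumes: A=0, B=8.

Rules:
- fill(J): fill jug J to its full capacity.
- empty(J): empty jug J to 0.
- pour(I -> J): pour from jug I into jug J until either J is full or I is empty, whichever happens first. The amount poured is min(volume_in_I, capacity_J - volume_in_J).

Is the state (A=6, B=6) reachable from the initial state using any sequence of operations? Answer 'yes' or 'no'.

Answer: no

Derivation:
BFS explored all 30 reachable states.
Reachable set includes: (0,0), (0,1), (0,2), (0,3), (0,4), (0,5), (0,6), (0,7), (0,8), (1,0), (1,8), (2,0) ...
Target (A=6, B=6) not in reachable set → no.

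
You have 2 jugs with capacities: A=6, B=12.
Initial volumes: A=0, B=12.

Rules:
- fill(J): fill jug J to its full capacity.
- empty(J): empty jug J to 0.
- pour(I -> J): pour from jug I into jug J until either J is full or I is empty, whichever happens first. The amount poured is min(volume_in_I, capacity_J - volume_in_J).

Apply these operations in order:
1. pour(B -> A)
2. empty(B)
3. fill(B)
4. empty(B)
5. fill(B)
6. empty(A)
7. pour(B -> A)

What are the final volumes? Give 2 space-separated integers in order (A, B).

Answer: 6 6

Derivation:
Step 1: pour(B -> A) -> (A=6 B=6)
Step 2: empty(B) -> (A=6 B=0)
Step 3: fill(B) -> (A=6 B=12)
Step 4: empty(B) -> (A=6 B=0)
Step 5: fill(B) -> (A=6 B=12)
Step 6: empty(A) -> (A=0 B=12)
Step 7: pour(B -> A) -> (A=6 B=6)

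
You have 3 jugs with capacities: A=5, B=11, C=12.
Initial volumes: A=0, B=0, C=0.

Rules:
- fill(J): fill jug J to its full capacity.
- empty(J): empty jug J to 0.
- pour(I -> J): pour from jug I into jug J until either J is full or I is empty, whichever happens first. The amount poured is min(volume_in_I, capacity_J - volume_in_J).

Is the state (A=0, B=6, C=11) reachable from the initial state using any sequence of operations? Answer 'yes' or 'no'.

Answer: yes

Derivation:
BFS from (A=0, B=0, C=0):
  1. fill(B) -> (A=0 B=11 C=0)
  2. pour(B -> C) -> (A=0 B=0 C=11)
  3. fill(B) -> (A=0 B=11 C=11)
  4. pour(B -> A) -> (A=5 B=6 C=11)
  5. empty(A) -> (A=0 B=6 C=11)
Target reached → yes.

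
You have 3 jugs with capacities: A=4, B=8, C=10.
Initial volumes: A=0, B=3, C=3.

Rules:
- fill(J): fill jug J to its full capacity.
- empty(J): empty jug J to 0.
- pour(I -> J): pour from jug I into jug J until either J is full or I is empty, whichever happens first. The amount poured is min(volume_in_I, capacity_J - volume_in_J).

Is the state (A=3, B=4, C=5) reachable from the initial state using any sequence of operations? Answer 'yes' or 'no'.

BFS explored all 306 reachable states.
Reachable set includes: (0,0,0), (0,0,1), (0,0,2), (0,0,3), (0,0,4), (0,0,5), (0,0,6), (0,0,7), (0,0,8), (0,0,9), (0,0,10), (0,1,0) ...
Target (A=3, B=4, C=5) not in reachable set → no.

Answer: no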